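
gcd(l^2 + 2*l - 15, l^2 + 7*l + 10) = l + 5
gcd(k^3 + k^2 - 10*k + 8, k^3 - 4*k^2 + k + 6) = k - 2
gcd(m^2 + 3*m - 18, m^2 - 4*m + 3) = m - 3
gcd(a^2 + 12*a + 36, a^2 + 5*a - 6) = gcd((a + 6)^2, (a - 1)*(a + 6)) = a + 6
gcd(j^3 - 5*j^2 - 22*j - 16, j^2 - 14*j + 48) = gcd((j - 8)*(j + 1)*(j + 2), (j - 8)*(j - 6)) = j - 8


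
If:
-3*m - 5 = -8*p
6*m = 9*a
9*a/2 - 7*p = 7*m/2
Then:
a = -14/15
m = -7/5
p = 1/10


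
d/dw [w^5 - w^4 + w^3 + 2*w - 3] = 5*w^4 - 4*w^3 + 3*w^2 + 2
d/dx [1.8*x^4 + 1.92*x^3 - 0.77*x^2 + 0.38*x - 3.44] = 7.2*x^3 + 5.76*x^2 - 1.54*x + 0.38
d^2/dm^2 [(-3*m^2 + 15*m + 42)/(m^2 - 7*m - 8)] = 12*(-m^3 + 9*m^2 - 87*m + 227)/(m^6 - 21*m^5 + 123*m^4 - 7*m^3 - 984*m^2 - 1344*m - 512)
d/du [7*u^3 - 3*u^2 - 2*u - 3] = 21*u^2 - 6*u - 2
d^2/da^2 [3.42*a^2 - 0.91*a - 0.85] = 6.84000000000000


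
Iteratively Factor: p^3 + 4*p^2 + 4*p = (p + 2)*(p^2 + 2*p) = p*(p + 2)*(p + 2)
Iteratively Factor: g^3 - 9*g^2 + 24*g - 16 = (g - 1)*(g^2 - 8*g + 16) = (g - 4)*(g - 1)*(g - 4)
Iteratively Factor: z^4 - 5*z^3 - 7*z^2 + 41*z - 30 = (z - 1)*(z^3 - 4*z^2 - 11*z + 30) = (z - 1)*(z + 3)*(z^2 - 7*z + 10) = (z - 5)*(z - 1)*(z + 3)*(z - 2)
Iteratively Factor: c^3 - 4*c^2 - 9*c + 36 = (c - 3)*(c^2 - c - 12) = (c - 4)*(c - 3)*(c + 3)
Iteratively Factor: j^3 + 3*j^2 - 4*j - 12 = (j - 2)*(j^2 + 5*j + 6) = (j - 2)*(j + 2)*(j + 3)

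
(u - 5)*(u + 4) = u^2 - u - 20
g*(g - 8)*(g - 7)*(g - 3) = g^4 - 18*g^3 + 101*g^2 - 168*g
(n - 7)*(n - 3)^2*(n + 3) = n^4 - 10*n^3 + 12*n^2 + 90*n - 189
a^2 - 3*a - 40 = (a - 8)*(a + 5)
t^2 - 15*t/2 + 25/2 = (t - 5)*(t - 5/2)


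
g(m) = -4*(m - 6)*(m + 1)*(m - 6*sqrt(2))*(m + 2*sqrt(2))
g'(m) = -4*(m - 6)*(m + 1)*(m - 6*sqrt(2)) - 4*(m - 6)*(m + 1)*(m + 2*sqrt(2)) - 4*(m - 6)*(m - 6*sqrt(2))*(m + 2*sqrt(2)) - 4*(m + 1)*(m - 6*sqrt(2))*(m + 2*sqrt(2)) = -16*m^3 + 60*m^2 + 48*sqrt(2)*m^2 - 160*sqrt(2)*m + 240*m - 480 - 96*sqrt(2)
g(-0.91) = -44.84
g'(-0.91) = -510.30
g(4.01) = -1220.47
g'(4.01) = 463.94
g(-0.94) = -29.65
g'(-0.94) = -502.38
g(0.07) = -619.06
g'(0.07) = -614.18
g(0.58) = -922.97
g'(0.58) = -567.91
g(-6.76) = -17621.18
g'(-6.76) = 10078.01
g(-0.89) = -55.09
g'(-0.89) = -515.41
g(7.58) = 510.94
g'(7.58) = -132.38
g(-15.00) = -336162.91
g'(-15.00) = 81951.85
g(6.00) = 0.00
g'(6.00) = 614.35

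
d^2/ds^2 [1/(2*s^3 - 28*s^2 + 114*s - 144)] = (6*s^2 - 76*s + 249)/(s^7 - 36*s^6 + 534*s^5 - 4220*s^4 + 19185*s^3 - 50328*s^2 + 70848*s - 41472)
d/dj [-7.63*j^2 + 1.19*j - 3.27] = 1.19 - 15.26*j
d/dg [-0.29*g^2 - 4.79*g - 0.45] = -0.58*g - 4.79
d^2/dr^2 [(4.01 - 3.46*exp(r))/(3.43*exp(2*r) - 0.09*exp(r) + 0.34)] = (-40.706554*exp(4*r) + 187.640894*exp(3*r) + 20.496651*exp(2*r) - 18.779243*exp(r) - 0.27727)*exp(r)/(40.353607*exp(6*r) - 3.176523*exp(5*r) + 12.083547*exp(4*r) - 0.630477*exp(3*r) + 1.197786*exp(2*r) - 0.031212*exp(r) + 0.039304)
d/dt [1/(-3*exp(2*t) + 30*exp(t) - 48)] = 2*(exp(t) - 5)*exp(t)/(3*(exp(2*t) - 10*exp(t) + 16)^2)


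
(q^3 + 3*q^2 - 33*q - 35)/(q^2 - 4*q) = (q^3 + 3*q^2 - 33*q - 35)/(q*(q - 4))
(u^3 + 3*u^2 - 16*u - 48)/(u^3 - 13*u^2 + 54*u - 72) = (u^2 + 7*u + 12)/(u^2 - 9*u + 18)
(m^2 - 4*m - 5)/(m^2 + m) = (m - 5)/m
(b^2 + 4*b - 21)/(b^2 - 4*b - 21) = (-b^2 - 4*b + 21)/(-b^2 + 4*b + 21)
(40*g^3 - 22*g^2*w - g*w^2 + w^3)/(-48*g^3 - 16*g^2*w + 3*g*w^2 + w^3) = (-10*g^2 + 3*g*w + w^2)/(12*g^2 + 7*g*w + w^2)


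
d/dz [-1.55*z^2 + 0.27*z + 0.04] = 0.27 - 3.1*z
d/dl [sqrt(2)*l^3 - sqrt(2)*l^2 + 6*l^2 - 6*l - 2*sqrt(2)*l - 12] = 3*sqrt(2)*l^2 - 2*sqrt(2)*l + 12*l - 6 - 2*sqrt(2)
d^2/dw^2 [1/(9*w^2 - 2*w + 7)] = 2*(-81*w^2 + 18*w + 4*(9*w - 1)^2 - 63)/(9*w^2 - 2*w + 7)^3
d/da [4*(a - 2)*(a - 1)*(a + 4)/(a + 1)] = 8*(a^3 + 2*a^2 + a - 9)/(a^2 + 2*a + 1)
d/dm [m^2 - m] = 2*m - 1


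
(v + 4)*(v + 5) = v^2 + 9*v + 20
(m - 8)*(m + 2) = m^2 - 6*m - 16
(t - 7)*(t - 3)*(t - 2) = t^3 - 12*t^2 + 41*t - 42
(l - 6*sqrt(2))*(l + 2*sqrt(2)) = l^2 - 4*sqrt(2)*l - 24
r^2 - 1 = (r - 1)*(r + 1)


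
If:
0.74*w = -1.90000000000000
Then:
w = -2.57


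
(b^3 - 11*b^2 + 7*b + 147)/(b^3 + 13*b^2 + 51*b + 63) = (b^2 - 14*b + 49)/(b^2 + 10*b + 21)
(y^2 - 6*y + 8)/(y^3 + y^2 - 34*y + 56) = 1/(y + 7)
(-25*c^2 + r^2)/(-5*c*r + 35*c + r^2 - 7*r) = (5*c + r)/(r - 7)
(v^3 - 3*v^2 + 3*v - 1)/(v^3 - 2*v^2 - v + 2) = (v^2 - 2*v + 1)/(v^2 - v - 2)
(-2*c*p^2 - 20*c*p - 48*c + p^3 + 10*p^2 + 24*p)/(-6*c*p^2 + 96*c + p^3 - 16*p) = (-2*c*p - 12*c + p^2 + 6*p)/(-6*c*p + 24*c + p^2 - 4*p)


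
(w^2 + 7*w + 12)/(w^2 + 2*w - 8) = (w + 3)/(w - 2)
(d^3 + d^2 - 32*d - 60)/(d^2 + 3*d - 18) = (d^3 + d^2 - 32*d - 60)/(d^2 + 3*d - 18)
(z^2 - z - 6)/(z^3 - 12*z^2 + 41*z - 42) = (z + 2)/(z^2 - 9*z + 14)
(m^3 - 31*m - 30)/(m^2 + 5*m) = m - 5 - 6/m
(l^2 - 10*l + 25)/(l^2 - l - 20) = (l - 5)/(l + 4)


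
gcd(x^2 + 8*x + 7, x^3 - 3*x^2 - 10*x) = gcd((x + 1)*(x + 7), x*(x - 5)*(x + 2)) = 1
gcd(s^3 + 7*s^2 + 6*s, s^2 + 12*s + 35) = 1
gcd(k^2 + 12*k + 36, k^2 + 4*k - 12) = k + 6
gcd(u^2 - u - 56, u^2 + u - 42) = u + 7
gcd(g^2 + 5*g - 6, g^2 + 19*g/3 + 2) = g + 6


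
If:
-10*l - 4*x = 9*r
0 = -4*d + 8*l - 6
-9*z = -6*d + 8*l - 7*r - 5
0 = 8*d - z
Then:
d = z/8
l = z/16 + 3/4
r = 5*z/4 + 1/7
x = -95*z/32 - 123/56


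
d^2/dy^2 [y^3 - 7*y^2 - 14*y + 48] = 6*y - 14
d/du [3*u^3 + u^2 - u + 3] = 9*u^2 + 2*u - 1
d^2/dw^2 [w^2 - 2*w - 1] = 2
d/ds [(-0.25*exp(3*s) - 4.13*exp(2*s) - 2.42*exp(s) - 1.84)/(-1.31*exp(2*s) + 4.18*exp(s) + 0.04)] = (0.3275*exp(4*s) - 2.09*exp(3*s) - 20.4636*exp(2*s) - 5.1512*exp(s) + 7.5944)*exp(s)/(1.7161*exp(4*s) - 10.9516*exp(3*s) + 17.3676*exp(2*s) + 0.3344*exp(s) + 0.0016)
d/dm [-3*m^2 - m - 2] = -6*m - 1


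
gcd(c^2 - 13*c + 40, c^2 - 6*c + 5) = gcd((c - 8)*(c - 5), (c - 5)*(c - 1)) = c - 5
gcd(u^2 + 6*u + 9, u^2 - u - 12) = u + 3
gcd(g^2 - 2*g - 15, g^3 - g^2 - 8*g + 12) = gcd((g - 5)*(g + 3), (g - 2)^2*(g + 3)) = g + 3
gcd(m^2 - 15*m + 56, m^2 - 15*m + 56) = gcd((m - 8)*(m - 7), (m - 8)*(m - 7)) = m^2 - 15*m + 56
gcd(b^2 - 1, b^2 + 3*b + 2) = b + 1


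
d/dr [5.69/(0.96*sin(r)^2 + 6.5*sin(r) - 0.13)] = -(10.9248*sin(r) + 36.985)*cos(r)/(0.96*sin(r)^2 + 6.5*sin(r) - 0.13)^2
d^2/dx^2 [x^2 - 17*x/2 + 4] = 2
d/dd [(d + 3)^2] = 2*d + 6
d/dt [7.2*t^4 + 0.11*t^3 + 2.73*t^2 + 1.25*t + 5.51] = 28.8*t^3 + 0.33*t^2 + 5.46*t + 1.25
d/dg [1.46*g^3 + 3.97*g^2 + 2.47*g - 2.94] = 4.38*g^2 + 7.94*g + 2.47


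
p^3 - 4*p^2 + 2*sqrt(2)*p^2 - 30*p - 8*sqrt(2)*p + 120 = (p - 4)*(p - 3*sqrt(2))*(p + 5*sqrt(2))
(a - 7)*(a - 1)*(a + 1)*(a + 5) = a^4 - 2*a^3 - 36*a^2 + 2*a + 35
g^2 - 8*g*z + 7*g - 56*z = (g + 7)*(g - 8*z)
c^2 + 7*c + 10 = (c + 2)*(c + 5)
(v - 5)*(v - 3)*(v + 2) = v^3 - 6*v^2 - v + 30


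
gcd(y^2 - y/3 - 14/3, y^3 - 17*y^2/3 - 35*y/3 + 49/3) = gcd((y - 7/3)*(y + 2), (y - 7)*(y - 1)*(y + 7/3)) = 1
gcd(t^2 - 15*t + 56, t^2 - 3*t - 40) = t - 8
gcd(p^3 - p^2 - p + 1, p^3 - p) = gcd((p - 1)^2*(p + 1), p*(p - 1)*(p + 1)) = p^2 - 1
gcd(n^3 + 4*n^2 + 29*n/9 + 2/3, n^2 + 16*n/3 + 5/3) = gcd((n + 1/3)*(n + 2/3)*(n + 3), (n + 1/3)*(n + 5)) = n + 1/3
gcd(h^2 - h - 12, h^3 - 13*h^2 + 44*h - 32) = h - 4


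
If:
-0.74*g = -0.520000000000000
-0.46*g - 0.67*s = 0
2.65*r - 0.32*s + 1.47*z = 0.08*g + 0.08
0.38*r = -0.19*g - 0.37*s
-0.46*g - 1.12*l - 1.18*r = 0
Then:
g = 0.70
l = -0.41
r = 0.12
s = -0.48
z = -0.23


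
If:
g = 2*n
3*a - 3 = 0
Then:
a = 1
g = 2*n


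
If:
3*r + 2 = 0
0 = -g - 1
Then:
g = -1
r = -2/3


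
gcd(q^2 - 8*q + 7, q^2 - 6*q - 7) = q - 7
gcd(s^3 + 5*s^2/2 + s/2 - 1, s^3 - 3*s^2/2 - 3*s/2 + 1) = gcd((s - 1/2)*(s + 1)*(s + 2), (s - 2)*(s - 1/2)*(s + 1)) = s^2 + s/2 - 1/2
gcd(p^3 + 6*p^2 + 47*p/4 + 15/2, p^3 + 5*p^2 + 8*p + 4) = p + 2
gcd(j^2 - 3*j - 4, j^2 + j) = j + 1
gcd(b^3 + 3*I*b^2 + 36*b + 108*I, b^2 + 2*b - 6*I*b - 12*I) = b - 6*I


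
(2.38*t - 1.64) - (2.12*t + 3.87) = 0.26*t - 5.51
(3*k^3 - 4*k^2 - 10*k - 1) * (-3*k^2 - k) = -9*k^5 + 9*k^4 + 34*k^3 + 13*k^2 + k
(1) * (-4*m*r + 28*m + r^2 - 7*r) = -4*m*r + 28*m + r^2 - 7*r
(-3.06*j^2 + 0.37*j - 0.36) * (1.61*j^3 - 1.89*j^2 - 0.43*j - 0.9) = -4.9266*j^5 + 6.3791*j^4 + 0.0369000000000002*j^3 + 3.2753*j^2 - 0.1782*j + 0.324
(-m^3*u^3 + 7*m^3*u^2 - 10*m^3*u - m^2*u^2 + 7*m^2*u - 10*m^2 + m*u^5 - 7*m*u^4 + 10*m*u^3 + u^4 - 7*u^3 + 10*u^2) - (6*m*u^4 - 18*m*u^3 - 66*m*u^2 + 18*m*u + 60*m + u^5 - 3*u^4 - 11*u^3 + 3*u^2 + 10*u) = -m^3*u^3 + 7*m^3*u^2 - 10*m^3*u - m^2*u^2 + 7*m^2*u - 10*m^2 + m*u^5 - 13*m*u^4 + 28*m*u^3 + 66*m*u^2 - 18*m*u - 60*m - u^5 + 4*u^4 + 4*u^3 + 7*u^2 - 10*u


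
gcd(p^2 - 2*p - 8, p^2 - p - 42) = 1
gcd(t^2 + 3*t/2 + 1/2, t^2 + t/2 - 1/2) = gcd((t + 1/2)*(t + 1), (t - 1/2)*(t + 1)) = t + 1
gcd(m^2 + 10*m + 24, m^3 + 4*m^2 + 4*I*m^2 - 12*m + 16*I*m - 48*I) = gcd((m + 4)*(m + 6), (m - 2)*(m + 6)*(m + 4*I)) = m + 6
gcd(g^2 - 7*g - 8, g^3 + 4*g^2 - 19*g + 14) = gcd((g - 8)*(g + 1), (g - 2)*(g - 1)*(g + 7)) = 1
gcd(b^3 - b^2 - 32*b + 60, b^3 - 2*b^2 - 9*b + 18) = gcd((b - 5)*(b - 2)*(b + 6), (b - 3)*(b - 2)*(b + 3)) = b - 2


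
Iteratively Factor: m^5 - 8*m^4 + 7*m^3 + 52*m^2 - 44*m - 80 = (m + 1)*(m^4 - 9*m^3 + 16*m^2 + 36*m - 80) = (m + 1)*(m + 2)*(m^3 - 11*m^2 + 38*m - 40) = (m - 5)*(m + 1)*(m + 2)*(m^2 - 6*m + 8) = (m - 5)*(m - 2)*(m + 1)*(m + 2)*(m - 4)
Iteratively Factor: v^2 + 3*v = (v + 3)*(v)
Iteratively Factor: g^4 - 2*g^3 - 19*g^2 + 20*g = (g - 5)*(g^3 + 3*g^2 - 4*g) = (g - 5)*(g - 1)*(g^2 + 4*g) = g*(g - 5)*(g - 1)*(g + 4)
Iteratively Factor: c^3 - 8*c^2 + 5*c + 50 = (c - 5)*(c^2 - 3*c - 10) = (c - 5)^2*(c + 2)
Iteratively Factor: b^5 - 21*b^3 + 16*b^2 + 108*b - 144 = (b - 3)*(b^4 + 3*b^3 - 12*b^2 - 20*b + 48) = (b - 3)*(b - 2)*(b^3 + 5*b^2 - 2*b - 24) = (b - 3)*(b - 2)^2*(b^2 + 7*b + 12) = (b - 3)*(b - 2)^2*(b + 3)*(b + 4)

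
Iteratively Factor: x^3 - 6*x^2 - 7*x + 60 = (x + 3)*(x^2 - 9*x + 20) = (x - 4)*(x + 3)*(x - 5)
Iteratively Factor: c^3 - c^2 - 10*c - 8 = (c + 2)*(c^2 - 3*c - 4) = (c - 4)*(c + 2)*(c + 1)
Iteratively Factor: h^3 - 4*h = (h)*(h^2 - 4) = h*(h + 2)*(h - 2)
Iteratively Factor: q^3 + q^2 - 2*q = (q - 1)*(q^2 + 2*q) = q*(q - 1)*(q + 2)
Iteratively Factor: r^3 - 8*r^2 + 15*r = (r - 3)*(r^2 - 5*r) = r*(r - 3)*(r - 5)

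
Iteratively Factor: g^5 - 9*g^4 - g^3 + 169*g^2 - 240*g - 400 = (g + 4)*(g^4 - 13*g^3 + 51*g^2 - 35*g - 100) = (g - 5)*(g + 4)*(g^3 - 8*g^2 + 11*g + 20) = (g - 5)^2*(g + 4)*(g^2 - 3*g - 4) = (g - 5)^2*(g + 1)*(g + 4)*(g - 4)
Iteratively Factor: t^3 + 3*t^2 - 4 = (t + 2)*(t^2 + t - 2) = (t - 1)*(t + 2)*(t + 2)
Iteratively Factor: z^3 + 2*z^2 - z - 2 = (z - 1)*(z^2 + 3*z + 2) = (z - 1)*(z + 1)*(z + 2)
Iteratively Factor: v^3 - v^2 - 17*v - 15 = (v + 1)*(v^2 - 2*v - 15) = (v + 1)*(v + 3)*(v - 5)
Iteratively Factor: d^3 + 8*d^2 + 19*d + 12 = (d + 3)*(d^2 + 5*d + 4) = (d + 1)*(d + 3)*(d + 4)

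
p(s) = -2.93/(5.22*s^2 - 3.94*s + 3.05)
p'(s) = -2.93*(3.94 - 10.44*s)/(5.22*s^2 - 3.94*s + 3.05)^2 = (30.5892*s - 11.5442)/(5.22*s^2 - 3.94*s + 3.05)^2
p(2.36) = -0.13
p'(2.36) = 0.12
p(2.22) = -0.15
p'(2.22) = 0.14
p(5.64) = -0.02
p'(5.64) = 0.01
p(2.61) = -0.10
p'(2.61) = 0.09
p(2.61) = -0.10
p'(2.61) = 0.09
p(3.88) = -0.04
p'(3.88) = 0.02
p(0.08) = -1.06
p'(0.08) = -1.19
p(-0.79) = -0.31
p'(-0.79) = -0.40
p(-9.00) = -0.01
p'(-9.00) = -0.00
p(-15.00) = -0.00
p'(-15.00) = -0.00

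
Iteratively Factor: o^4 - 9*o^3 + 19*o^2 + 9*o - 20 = (o - 4)*(o^3 - 5*o^2 - o + 5) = (o - 4)*(o + 1)*(o^2 - 6*o + 5) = (o - 4)*(o - 1)*(o + 1)*(o - 5)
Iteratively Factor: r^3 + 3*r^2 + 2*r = (r + 1)*(r^2 + 2*r) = (r + 1)*(r + 2)*(r)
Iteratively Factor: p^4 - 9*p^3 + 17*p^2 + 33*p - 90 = (p + 2)*(p^3 - 11*p^2 + 39*p - 45) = (p - 3)*(p + 2)*(p^2 - 8*p + 15) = (p - 3)^2*(p + 2)*(p - 5)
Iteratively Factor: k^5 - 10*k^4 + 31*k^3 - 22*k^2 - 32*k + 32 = (k + 1)*(k^4 - 11*k^3 + 42*k^2 - 64*k + 32) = (k - 1)*(k + 1)*(k^3 - 10*k^2 + 32*k - 32) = (k - 4)*(k - 1)*(k + 1)*(k^2 - 6*k + 8) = (k - 4)^2*(k - 1)*(k + 1)*(k - 2)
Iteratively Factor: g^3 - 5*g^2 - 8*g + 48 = (g - 4)*(g^2 - g - 12) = (g - 4)*(g + 3)*(g - 4)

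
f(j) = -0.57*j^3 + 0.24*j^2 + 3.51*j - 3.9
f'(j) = -1.71*j^2 + 0.48*j + 3.51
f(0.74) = -1.40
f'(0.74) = 2.93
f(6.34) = -117.26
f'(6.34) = -62.18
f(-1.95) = -5.61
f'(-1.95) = -3.93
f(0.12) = -3.48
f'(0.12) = 3.54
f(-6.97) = 176.30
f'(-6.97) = -82.91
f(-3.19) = 5.85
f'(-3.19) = -15.42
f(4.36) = -31.28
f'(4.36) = -26.90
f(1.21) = -0.31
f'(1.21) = 1.59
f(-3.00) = 3.12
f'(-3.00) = -13.32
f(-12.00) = 973.50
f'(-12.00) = -248.49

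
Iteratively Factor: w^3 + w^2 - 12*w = (w + 4)*(w^2 - 3*w) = w*(w + 4)*(w - 3)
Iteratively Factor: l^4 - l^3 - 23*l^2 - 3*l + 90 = (l - 2)*(l^3 + l^2 - 21*l - 45) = (l - 2)*(l + 3)*(l^2 - 2*l - 15) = (l - 5)*(l - 2)*(l + 3)*(l + 3)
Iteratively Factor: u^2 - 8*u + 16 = (u - 4)*(u - 4)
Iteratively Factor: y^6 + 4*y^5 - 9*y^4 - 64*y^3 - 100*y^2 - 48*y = (y + 3)*(y^5 + y^4 - 12*y^3 - 28*y^2 - 16*y) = y*(y + 3)*(y^4 + y^3 - 12*y^2 - 28*y - 16) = y*(y + 2)*(y + 3)*(y^3 - y^2 - 10*y - 8) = y*(y + 1)*(y + 2)*(y + 3)*(y^2 - 2*y - 8) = y*(y - 4)*(y + 1)*(y + 2)*(y + 3)*(y + 2)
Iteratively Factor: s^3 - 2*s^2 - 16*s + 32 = (s + 4)*(s^2 - 6*s + 8) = (s - 2)*(s + 4)*(s - 4)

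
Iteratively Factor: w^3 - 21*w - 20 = (w + 4)*(w^2 - 4*w - 5) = (w + 1)*(w + 4)*(w - 5)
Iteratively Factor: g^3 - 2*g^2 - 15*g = (g - 5)*(g^2 + 3*g) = (g - 5)*(g + 3)*(g)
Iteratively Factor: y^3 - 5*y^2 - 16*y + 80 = (y + 4)*(y^2 - 9*y + 20) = (y - 4)*(y + 4)*(y - 5)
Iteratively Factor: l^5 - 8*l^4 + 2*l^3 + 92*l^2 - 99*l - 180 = (l - 5)*(l^4 - 3*l^3 - 13*l^2 + 27*l + 36) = (l - 5)*(l - 4)*(l^3 + l^2 - 9*l - 9) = (l - 5)*(l - 4)*(l + 1)*(l^2 - 9) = (l - 5)*(l - 4)*(l - 3)*(l + 1)*(l + 3)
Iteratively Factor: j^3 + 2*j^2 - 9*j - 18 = (j + 3)*(j^2 - j - 6) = (j - 3)*(j + 3)*(j + 2)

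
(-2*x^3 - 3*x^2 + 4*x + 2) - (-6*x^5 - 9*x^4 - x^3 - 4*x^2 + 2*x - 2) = 6*x^5 + 9*x^4 - x^3 + x^2 + 2*x + 4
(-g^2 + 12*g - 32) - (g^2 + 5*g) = -2*g^2 + 7*g - 32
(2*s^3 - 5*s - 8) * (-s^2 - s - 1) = -2*s^5 - 2*s^4 + 3*s^3 + 13*s^2 + 13*s + 8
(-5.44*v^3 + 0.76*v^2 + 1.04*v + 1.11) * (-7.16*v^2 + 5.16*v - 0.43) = 38.9504*v^5 - 33.512*v^4 - 1.1856*v^3 - 2.908*v^2 + 5.2804*v - 0.4773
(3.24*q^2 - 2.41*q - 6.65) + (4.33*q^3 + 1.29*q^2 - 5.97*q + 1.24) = 4.33*q^3 + 4.53*q^2 - 8.38*q - 5.41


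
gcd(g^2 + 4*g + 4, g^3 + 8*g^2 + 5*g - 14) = g + 2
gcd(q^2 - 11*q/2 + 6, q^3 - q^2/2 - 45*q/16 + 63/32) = q - 3/2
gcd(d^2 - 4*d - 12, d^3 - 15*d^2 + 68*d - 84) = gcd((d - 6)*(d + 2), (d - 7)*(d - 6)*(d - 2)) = d - 6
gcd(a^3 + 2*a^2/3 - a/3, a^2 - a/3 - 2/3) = 1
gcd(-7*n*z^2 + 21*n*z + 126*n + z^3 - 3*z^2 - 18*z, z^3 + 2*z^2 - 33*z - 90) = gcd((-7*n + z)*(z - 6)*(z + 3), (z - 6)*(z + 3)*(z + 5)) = z^2 - 3*z - 18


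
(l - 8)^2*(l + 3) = l^3 - 13*l^2 + 16*l + 192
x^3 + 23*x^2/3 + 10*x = x*(x + 5/3)*(x + 6)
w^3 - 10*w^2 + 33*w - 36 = (w - 4)*(w - 3)^2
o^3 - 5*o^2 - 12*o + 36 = (o - 6)*(o - 2)*(o + 3)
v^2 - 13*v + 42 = (v - 7)*(v - 6)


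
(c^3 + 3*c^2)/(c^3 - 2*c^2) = (c + 3)/(c - 2)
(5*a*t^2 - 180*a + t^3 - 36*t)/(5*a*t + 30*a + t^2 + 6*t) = t - 6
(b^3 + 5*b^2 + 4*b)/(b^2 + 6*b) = (b^2 + 5*b + 4)/(b + 6)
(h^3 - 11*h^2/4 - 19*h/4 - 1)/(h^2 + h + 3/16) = 4*(h^2 - 3*h - 4)/(4*h + 3)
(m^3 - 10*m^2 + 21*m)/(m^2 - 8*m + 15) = m*(m - 7)/(m - 5)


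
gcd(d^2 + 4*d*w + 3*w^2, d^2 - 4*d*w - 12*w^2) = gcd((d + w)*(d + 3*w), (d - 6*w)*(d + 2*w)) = 1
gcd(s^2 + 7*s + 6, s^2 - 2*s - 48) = s + 6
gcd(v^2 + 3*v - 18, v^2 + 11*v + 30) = v + 6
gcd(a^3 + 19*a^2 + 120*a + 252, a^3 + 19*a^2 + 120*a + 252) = a^3 + 19*a^2 + 120*a + 252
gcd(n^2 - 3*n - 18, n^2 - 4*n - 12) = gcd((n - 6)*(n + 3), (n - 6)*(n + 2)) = n - 6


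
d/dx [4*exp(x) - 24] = 4*exp(x)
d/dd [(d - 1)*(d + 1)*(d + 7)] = 3*d^2 + 14*d - 1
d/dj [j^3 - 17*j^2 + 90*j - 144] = 3*j^2 - 34*j + 90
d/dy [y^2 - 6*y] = 2*y - 6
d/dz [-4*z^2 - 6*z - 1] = -8*z - 6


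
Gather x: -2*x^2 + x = -2*x^2 + x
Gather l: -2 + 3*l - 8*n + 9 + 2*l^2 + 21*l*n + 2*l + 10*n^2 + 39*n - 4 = 2*l^2 + l*(21*n + 5) + 10*n^2 + 31*n + 3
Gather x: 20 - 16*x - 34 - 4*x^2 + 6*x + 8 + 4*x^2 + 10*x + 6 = 0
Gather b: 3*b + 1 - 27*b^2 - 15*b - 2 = -27*b^2 - 12*b - 1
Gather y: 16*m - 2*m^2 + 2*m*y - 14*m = -2*m^2 + 2*m*y + 2*m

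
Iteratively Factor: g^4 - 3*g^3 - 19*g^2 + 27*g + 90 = (g - 3)*(g^3 - 19*g - 30) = (g - 3)*(g + 3)*(g^2 - 3*g - 10) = (g - 5)*(g - 3)*(g + 3)*(g + 2)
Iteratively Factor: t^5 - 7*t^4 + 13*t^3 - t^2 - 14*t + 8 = (t - 4)*(t^4 - 3*t^3 + t^2 + 3*t - 2) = (t - 4)*(t + 1)*(t^3 - 4*t^2 + 5*t - 2) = (t - 4)*(t - 1)*(t + 1)*(t^2 - 3*t + 2) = (t - 4)*(t - 1)^2*(t + 1)*(t - 2)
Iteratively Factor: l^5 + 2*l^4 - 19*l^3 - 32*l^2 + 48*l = (l - 1)*(l^4 + 3*l^3 - 16*l^2 - 48*l) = (l - 1)*(l + 3)*(l^3 - 16*l) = l*(l - 1)*(l + 3)*(l^2 - 16) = l*(l - 4)*(l - 1)*(l + 3)*(l + 4)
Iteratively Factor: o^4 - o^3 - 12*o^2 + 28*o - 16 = (o + 4)*(o^3 - 5*o^2 + 8*o - 4) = (o - 2)*(o + 4)*(o^2 - 3*o + 2) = (o - 2)*(o - 1)*(o + 4)*(o - 2)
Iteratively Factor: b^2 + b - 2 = (b + 2)*(b - 1)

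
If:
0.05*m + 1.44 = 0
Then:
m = -28.80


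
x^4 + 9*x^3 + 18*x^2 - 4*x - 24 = (x - 1)*(x + 2)^2*(x + 6)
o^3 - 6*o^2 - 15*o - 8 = (o - 8)*(o + 1)^2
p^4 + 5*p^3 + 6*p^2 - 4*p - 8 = (p - 1)*(p + 2)^3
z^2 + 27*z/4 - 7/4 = (z - 1/4)*(z + 7)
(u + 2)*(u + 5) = u^2 + 7*u + 10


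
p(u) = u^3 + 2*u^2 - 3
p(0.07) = -2.99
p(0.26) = -2.85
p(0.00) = -3.00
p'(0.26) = 1.24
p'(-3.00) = 15.00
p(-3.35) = -18.15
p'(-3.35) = 20.27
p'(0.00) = 0.00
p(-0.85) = -2.17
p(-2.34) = -4.86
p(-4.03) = -35.97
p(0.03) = -3.00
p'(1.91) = 18.58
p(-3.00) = -12.00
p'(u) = 3*u^2 + 4*u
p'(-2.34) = 7.07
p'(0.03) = 0.12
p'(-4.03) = 32.60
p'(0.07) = 0.29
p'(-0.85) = -1.23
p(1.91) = 11.26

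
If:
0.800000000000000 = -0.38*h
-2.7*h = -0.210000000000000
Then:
No Solution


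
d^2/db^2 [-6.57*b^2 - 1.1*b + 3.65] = -13.1400000000000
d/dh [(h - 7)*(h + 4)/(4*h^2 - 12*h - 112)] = 0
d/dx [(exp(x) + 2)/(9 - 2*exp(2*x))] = (4*(exp(x) + 2)*exp(x) - 2*exp(2*x) + 9)*exp(x)/(2*exp(2*x) - 9)^2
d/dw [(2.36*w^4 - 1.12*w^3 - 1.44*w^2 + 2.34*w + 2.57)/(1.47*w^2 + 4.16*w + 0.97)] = (6.9384*w^5 + 27.8064*w^4 - 0.161600000000004*w^3 - 12.6894*w^2 - 10.3494*w - 8.4214)/(2.1609*w^4 + 12.2304*w^3 + 20.1574*w^2 + 8.0704*w + 0.9409)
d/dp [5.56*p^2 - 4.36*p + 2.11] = 11.12*p - 4.36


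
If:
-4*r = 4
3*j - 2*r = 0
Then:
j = -2/3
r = -1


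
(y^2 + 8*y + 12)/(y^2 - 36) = (y + 2)/(y - 6)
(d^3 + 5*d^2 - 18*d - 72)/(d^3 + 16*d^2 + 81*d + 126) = (d - 4)/(d + 7)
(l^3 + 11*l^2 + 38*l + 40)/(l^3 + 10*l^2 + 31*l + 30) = (l + 4)/(l + 3)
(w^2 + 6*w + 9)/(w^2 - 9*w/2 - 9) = 2*(w^2 + 6*w + 9)/(2*w^2 - 9*w - 18)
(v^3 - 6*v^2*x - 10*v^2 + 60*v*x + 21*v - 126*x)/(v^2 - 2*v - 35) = (v^2 - 6*v*x - 3*v + 18*x)/(v + 5)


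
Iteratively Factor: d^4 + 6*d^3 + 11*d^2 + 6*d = (d + 1)*(d^3 + 5*d^2 + 6*d) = (d + 1)*(d + 3)*(d^2 + 2*d) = (d + 1)*(d + 2)*(d + 3)*(d)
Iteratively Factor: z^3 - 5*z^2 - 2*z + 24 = (z - 3)*(z^2 - 2*z - 8) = (z - 4)*(z - 3)*(z + 2)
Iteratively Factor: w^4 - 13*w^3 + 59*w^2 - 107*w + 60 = (w - 3)*(w^3 - 10*w^2 + 29*w - 20) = (w - 4)*(w - 3)*(w^2 - 6*w + 5) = (w - 4)*(w - 3)*(w - 1)*(w - 5)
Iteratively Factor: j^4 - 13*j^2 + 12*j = (j + 4)*(j^3 - 4*j^2 + 3*j) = j*(j + 4)*(j^2 - 4*j + 3) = j*(j - 1)*(j + 4)*(j - 3)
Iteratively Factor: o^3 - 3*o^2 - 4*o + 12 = (o - 3)*(o^2 - 4) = (o - 3)*(o + 2)*(o - 2)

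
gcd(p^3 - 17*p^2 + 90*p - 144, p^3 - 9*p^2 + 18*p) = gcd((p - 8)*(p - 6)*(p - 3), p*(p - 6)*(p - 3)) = p^2 - 9*p + 18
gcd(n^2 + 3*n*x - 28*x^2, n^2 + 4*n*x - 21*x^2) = n + 7*x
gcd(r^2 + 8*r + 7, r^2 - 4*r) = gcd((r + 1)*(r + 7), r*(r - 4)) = 1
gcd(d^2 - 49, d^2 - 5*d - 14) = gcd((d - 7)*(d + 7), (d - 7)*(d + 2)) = d - 7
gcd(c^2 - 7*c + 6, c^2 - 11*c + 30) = c - 6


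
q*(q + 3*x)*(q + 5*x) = q^3 + 8*q^2*x + 15*q*x^2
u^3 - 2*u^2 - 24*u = u*(u - 6)*(u + 4)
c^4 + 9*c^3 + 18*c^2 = c^2*(c + 3)*(c + 6)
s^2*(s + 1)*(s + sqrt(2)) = s^4 + s^3 + sqrt(2)*s^3 + sqrt(2)*s^2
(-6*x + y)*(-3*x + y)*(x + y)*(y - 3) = 18*x^3*y - 54*x^3 + 9*x^2*y^2 - 27*x^2*y - 8*x*y^3 + 24*x*y^2 + y^4 - 3*y^3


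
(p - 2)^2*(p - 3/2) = p^3 - 11*p^2/2 + 10*p - 6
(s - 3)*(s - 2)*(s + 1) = s^3 - 4*s^2 + s + 6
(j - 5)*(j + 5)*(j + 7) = j^3 + 7*j^2 - 25*j - 175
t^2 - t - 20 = (t - 5)*(t + 4)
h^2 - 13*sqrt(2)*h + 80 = (h - 8*sqrt(2))*(h - 5*sqrt(2))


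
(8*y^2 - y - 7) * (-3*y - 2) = -24*y^3 - 13*y^2 + 23*y + 14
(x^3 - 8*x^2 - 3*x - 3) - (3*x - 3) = x^3 - 8*x^2 - 6*x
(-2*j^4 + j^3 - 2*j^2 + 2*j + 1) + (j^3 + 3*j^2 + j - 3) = -2*j^4 + 2*j^3 + j^2 + 3*j - 2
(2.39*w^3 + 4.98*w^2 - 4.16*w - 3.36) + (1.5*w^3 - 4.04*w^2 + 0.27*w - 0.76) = 3.89*w^3 + 0.94*w^2 - 3.89*w - 4.12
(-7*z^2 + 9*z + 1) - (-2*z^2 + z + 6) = -5*z^2 + 8*z - 5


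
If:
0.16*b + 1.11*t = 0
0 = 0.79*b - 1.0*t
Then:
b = 0.00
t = 0.00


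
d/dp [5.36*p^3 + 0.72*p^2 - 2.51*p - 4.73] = 16.08*p^2 + 1.44*p - 2.51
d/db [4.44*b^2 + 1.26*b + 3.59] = 8.88*b + 1.26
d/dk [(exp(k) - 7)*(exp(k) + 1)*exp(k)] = (3*exp(2*k) - 12*exp(k) - 7)*exp(k)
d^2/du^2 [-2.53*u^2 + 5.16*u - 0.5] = -5.06000000000000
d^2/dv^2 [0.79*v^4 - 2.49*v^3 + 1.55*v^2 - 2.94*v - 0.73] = 9.48*v^2 - 14.94*v + 3.1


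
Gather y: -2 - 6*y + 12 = 10 - 6*y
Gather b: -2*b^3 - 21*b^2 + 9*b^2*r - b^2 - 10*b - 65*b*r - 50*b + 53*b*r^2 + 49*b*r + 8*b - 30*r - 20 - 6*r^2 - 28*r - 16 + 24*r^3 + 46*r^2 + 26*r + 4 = -2*b^3 + b^2*(9*r - 22) + b*(53*r^2 - 16*r - 52) + 24*r^3 + 40*r^2 - 32*r - 32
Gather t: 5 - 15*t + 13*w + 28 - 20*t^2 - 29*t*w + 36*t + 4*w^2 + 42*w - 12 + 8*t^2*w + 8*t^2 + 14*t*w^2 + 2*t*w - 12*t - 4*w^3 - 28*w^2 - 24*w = t^2*(8*w - 12) + t*(14*w^2 - 27*w + 9) - 4*w^3 - 24*w^2 + 31*w + 21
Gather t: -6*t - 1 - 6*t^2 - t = -6*t^2 - 7*t - 1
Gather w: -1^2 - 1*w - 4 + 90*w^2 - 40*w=90*w^2 - 41*w - 5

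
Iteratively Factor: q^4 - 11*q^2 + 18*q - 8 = (q - 2)*(q^3 + 2*q^2 - 7*q + 4) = (q - 2)*(q - 1)*(q^2 + 3*q - 4) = (q - 2)*(q - 1)*(q + 4)*(q - 1)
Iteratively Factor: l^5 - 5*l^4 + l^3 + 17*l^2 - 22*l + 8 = (l - 1)*(l^4 - 4*l^3 - 3*l^2 + 14*l - 8) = (l - 1)^2*(l^3 - 3*l^2 - 6*l + 8) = (l - 4)*(l - 1)^2*(l^2 + l - 2) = (l - 4)*(l - 1)^2*(l + 2)*(l - 1)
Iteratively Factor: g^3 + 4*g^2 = (g)*(g^2 + 4*g) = g*(g + 4)*(g)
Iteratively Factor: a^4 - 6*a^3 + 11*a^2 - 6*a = (a - 2)*(a^3 - 4*a^2 + 3*a) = (a - 3)*(a - 2)*(a^2 - a) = a*(a - 3)*(a - 2)*(a - 1)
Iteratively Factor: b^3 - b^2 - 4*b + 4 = (b - 2)*(b^2 + b - 2) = (b - 2)*(b - 1)*(b + 2)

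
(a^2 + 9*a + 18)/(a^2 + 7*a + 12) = (a + 6)/(a + 4)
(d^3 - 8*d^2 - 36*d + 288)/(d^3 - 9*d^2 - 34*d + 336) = (d - 6)/(d - 7)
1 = 1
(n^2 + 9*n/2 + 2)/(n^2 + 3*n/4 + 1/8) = 4*(n + 4)/(4*n + 1)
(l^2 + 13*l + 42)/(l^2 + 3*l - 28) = (l + 6)/(l - 4)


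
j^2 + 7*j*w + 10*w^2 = (j + 2*w)*(j + 5*w)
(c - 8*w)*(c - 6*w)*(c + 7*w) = c^3 - 7*c^2*w - 50*c*w^2 + 336*w^3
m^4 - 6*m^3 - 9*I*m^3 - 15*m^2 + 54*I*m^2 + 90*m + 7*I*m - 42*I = (m - 6)*(m - 7*I)*(m - I)^2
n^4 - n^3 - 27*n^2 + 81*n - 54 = (n - 3)^2*(n - 1)*(n + 6)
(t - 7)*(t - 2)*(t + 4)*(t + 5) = t^4 - 47*t^2 - 54*t + 280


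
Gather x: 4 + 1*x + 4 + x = 2*x + 8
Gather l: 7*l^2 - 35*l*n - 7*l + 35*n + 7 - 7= 7*l^2 + l*(-35*n - 7) + 35*n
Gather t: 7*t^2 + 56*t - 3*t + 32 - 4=7*t^2 + 53*t + 28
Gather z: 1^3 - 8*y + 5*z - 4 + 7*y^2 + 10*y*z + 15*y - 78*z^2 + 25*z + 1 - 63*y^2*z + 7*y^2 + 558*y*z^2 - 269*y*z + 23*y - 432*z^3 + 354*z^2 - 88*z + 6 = 14*y^2 + 30*y - 432*z^3 + z^2*(558*y + 276) + z*(-63*y^2 - 259*y - 58) + 4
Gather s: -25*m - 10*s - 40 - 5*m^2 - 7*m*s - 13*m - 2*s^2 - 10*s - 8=-5*m^2 - 38*m - 2*s^2 + s*(-7*m - 20) - 48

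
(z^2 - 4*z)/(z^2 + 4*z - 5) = z*(z - 4)/(z^2 + 4*z - 5)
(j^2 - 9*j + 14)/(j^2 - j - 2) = (j - 7)/(j + 1)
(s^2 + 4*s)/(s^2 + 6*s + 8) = s/(s + 2)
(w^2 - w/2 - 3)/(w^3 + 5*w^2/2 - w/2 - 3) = (w - 2)/(w^2 + w - 2)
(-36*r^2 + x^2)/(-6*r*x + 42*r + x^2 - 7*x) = (6*r + x)/(x - 7)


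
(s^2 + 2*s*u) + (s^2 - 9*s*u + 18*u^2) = 2*s^2 - 7*s*u + 18*u^2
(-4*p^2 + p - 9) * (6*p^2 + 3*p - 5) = -24*p^4 - 6*p^3 - 31*p^2 - 32*p + 45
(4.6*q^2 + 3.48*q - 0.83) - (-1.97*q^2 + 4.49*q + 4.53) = 6.57*q^2 - 1.01*q - 5.36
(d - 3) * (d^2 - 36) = d^3 - 3*d^2 - 36*d + 108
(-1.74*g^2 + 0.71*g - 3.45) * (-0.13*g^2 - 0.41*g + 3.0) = 0.2262*g^4 + 0.6211*g^3 - 5.0626*g^2 + 3.5445*g - 10.35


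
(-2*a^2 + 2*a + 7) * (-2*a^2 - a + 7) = 4*a^4 - 2*a^3 - 30*a^2 + 7*a + 49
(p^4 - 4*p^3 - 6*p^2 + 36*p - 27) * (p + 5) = p^5 + p^4 - 26*p^3 + 6*p^2 + 153*p - 135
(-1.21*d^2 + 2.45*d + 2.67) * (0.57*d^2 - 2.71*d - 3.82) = -0.6897*d^4 + 4.6756*d^3 - 0.495400000000001*d^2 - 16.5947*d - 10.1994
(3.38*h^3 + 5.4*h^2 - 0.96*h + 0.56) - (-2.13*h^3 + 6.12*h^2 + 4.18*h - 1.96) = 5.51*h^3 - 0.72*h^2 - 5.14*h + 2.52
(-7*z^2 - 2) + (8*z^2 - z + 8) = z^2 - z + 6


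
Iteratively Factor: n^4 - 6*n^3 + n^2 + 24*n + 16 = (n - 4)*(n^3 - 2*n^2 - 7*n - 4) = (n - 4)^2*(n^2 + 2*n + 1) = (n - 4)^2*(n + 1)*(n + 1)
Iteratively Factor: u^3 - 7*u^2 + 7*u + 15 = (u + 1)*(u^2 - 8*u + 15) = (u - 3)*(u + 1)*(u - 5)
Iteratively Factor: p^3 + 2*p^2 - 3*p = (p - 1)*(p^2 + 3*p) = p*(p - 1)*(p + 3)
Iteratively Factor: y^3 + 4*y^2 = (y)*(y^2 + 4*y) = y^2*(y + 4)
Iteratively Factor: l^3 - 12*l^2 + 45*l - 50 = (l - 5)*(l^2 - 7*l + 10) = (l - 5)^2*(l - 2)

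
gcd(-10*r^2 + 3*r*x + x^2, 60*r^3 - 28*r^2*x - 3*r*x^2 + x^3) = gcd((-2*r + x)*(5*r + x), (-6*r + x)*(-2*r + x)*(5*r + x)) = -10*r^2 + 3*r*x + x^2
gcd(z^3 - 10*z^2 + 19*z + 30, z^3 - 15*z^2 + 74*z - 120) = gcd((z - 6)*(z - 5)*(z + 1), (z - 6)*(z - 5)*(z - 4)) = z^2 - 11*z + 30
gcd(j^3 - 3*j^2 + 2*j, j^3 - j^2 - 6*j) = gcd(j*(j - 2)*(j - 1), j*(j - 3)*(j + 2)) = j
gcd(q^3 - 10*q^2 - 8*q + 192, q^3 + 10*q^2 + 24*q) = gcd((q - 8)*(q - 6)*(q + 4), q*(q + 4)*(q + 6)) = q + 4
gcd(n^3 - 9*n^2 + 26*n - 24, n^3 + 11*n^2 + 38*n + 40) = 1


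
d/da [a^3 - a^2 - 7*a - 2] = 3*a^2 - 2*a - 7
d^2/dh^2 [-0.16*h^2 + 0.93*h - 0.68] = -0.320000000000000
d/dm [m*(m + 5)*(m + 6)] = 3*m^2 + 22*m + 30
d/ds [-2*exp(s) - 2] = -2*exp(s)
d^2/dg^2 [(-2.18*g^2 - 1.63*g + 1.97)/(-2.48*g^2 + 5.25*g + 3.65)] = (76.817504*g^3 + 45.702432*g^2 + 242.42496*g - 148.64478)/(15.252992*g^6 - 96.8688*g^5 + 137.71812*g^4 + 140.434875*g^3 - 202.689975*g^2 - 209.829375*g - 48.627125)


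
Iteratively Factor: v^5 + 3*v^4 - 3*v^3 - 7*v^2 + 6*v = (v - 1)*(v^4 + 4*v^3 + v^2 - 6*v) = (v - 1)*(v + 2)*(v^3 + 2*v^2 - 3*v) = (v - 1)*(v + 2)*(v + 3)*(v^2 - v) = (v - 1)^2*(v + 2)*(v + 3)*(v)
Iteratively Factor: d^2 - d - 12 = (d + 3)*(d - 4)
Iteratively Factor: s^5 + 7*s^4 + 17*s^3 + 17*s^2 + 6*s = (s + 1)*(s^4 + 6*s^3 + 11*s^2 + 6*s) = (s + 1)^2*(s^3 + 5*s^2 + 6*s) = (s + 1)^2*(s + 2)*(s^2 + 3*s) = s*(s + 1)^2*(s + 2)*(s + 3)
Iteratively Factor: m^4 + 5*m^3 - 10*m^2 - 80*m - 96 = (m + 4)*(m^3 + m^2 - 14*m - 24) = (m - 4)*(m + 4)*(m^2 + 5*m + 6) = (m - 4)*(m + 3)*(m + 4)*(m + 2)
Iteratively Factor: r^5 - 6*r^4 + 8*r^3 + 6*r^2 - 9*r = (r + 1)*(r^4 - 7*r^3 + 15*r^2 - 9*r) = (r - 3)*(r + 1)*(r^3 - 4*r^2 + 3*r) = (r - 3)*(r - 1)*(r + 1)*(r^2 - 3*r) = r*(r - 3)*(r - 1)*(r + 1)*(r - 3)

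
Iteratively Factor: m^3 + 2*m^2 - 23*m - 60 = (m - 5)*(m^2 + 7*m + 12) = (m - 5)*(m + 3)*(m + 4)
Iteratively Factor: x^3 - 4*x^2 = (x - 4)*(x^2) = x*(x - 4)*(x)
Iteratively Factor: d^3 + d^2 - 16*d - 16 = (d - 4)*(d^2 + 5*d + 4) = (d - 4)*(d + 4)*(d + 1)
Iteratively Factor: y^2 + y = (y)*(y + 1)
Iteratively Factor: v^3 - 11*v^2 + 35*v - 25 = (v - 5)*(v^2 - 6*v + 5) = (v - 5)*(v - 1)*(v - 5)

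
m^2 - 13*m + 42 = (m - 7)*(m - 6)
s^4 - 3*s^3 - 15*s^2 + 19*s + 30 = (s - 5)*(s - 2)*(s + 1)*(s + 3)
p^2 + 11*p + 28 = (p + 4)*(p + 7)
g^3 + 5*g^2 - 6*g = g*(g - 1)*(g + 6)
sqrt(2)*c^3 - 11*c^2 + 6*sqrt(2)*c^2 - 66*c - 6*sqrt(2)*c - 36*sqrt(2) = (c + 6)*(c - 6*sqrt(2))*(sqrt(2)*c + 1)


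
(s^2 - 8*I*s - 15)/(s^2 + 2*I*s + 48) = (s^2 - 8*I*s - 15)/(s^2 + 2*I*s + 48)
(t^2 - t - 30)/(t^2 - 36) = (t + 5)/(t + 6)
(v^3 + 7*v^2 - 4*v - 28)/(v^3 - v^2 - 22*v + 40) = (v^2 + 9*v + 14)/(v^2 + v - 20)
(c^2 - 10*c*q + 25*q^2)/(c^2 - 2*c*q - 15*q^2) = (c - 5*q)/(c + 3*q)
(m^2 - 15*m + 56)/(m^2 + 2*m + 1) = (m^2 - 15*m + 56)/(m^2 + 2*m + 1)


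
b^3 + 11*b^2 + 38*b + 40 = (b + 2)*(b + 4)*(b + 5)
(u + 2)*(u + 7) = u^2 + 9*u + 14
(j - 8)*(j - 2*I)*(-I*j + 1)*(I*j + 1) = j^4 - 8*j^3 - 2*I*j^3 + j^2 + 16*I*j^2 - 8*j - 2*I*j + 16*I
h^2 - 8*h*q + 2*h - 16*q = (h + 2)*(h - 8*q)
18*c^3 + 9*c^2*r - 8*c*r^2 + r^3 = (-6*c + r)*(-3*c + r)*(c + r)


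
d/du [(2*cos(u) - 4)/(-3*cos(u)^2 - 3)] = 2*(sin(u)^2 + 4*cos(u))*sin(u)/(3*(cos(u)^2 + 1)^2)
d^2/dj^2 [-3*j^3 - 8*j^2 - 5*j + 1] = -18*j - 16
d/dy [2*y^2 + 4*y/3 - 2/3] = 4*y + 4/3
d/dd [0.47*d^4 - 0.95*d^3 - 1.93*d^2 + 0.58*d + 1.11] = 1.88*d^3 - 2.85*d^2 - 3.86*d + 0.58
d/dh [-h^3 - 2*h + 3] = -3*h^2 - 2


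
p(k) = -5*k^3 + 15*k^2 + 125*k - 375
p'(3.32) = 59.26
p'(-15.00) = -3700.00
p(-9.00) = 3360.00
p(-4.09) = -293.24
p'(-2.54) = -47.97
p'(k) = -15*k^2 + 30*k + 125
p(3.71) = 39.89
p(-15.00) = 18000.00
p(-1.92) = -524.31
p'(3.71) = 29.84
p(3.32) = 22.36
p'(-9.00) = -1360.00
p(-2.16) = -524.63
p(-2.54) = -513.79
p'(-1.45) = 49.96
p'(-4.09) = -248.62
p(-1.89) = -523.91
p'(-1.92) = 12.10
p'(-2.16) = -9.78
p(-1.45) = -509.47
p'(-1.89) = 14.72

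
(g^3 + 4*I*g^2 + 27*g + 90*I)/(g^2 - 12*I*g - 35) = (g^2 + 9*I*g - 18)/(g - 7*I)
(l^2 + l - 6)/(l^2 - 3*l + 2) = (l + 3)/(l - 1)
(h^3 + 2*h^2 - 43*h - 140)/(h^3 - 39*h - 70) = (h + 4)/(h + 2)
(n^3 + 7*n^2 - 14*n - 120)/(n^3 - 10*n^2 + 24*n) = (n^2 + 11*n + 30)/(n*(n - 6))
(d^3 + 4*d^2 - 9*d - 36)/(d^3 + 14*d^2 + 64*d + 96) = (d^2 - 9)/(d^2 + 10*d + 24)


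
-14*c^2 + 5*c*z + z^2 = (-2*c + z)*(7*c + z)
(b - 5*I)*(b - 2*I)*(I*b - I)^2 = -b^4 + 2*b^3 + 7*I*b^3 + 9*b^2 - 14*I*b^2 - 20*b + 7*I*b + 10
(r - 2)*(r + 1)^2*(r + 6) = r^4 + 6*r^3 - 3*r^2 - 20*r - 12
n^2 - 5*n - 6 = (n - 6)*(n + 1)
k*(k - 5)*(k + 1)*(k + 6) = k^4 + 2*k^3 - 29*k^2 - 30*k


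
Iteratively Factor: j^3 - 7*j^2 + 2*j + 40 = (j - 5)*(j^2 - 2*j - 8) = (j - 5)*(j - 4)*(j + 2)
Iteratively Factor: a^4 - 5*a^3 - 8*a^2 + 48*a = (a - 4)*(a^3 - a^2 - 12*a) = a*(a - 4)*(a^2 - a - 12) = a*(a - 4)*(a + 3)*(a - 4)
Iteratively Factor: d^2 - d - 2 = (d + 1)*(d - 2)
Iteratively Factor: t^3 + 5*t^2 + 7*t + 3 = (t + 1)*(t^2 + 4*t + 3) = (t + 1)*(t + 3)*(t + 1)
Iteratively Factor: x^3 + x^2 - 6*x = (x - 2)*(x^2 + 3*x) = (x - 2)*(x + 3)*(x)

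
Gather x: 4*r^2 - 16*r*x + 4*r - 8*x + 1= 4*r^2 + 4*r + x*(-16*r - 8) + 1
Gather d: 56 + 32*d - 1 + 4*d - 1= 36*d + 54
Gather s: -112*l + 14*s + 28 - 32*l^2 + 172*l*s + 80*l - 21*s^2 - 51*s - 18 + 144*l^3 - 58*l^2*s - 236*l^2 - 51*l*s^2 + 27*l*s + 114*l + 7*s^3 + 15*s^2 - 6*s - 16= 144*l^3 - 268*l^2 + 82*l + 7*s^3 + s^2*(-51*l - 6) + s*(-58*l^2 + 199*l - 43) - 6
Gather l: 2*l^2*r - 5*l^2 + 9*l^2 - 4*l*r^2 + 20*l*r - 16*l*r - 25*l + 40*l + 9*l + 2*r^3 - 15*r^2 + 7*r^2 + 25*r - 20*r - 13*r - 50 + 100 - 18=l^2*(2*r + 4) + l*(-4*r^2 + 4*r + 24) + 2*r^3 - 8*r^2 - 8*r + 32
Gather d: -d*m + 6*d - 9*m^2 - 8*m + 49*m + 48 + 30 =d*(6 - m) - 9*m^2 + 41*m + 78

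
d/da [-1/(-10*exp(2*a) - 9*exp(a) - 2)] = (-20*exp(a) - 9)*exp(a)/(10*exp(2*a) + 9*exp(a) + 2)^2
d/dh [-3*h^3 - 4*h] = -9*h^2 - 4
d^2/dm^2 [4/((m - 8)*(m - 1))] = 8*((m - 8)^2 + (m - 8)*(m - 1) + (m - 1)^2)/((m - 8)^3*(m - 1)^3)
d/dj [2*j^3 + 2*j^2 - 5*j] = 6*j^2 + 4*j - 5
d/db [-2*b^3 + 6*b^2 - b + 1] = -6*b^2 + 12*b - 1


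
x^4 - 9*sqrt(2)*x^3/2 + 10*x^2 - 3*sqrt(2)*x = x*(x - 3*sqrt(2))*(x - sqrt(2))*(x - sqrt(2)/2)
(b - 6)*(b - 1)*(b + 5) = b^3 - 2*b^2 - 29*b + 30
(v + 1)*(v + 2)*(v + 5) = v^3 + 8*v^2 + 17*v + 10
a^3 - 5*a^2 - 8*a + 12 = (a - 6)*(a - 1)*(a + 2)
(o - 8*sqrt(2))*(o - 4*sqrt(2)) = o^2 - 12*sqrt(2)*o + 64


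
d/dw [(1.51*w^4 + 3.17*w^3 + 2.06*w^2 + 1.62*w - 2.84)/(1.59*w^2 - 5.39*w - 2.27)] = (4.8018*w^5 - 19.3764*w^4 - 47.8834*w^3 - 35.2669*w^2 - 0.321200000000005*w - 18.985)/(2.5281*w^4 - 17.1402*w^3 + 21.8335*w^2 + 24.4706*w + 5.1529)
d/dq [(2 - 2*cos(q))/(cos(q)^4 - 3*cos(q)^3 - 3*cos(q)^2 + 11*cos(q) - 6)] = 2*(-3*cos(q)^2 + 4*cos(q) + 5)*sin(q)/((cos(q) - 3)^2*(cos(q) - 1)^2*(cos(q) + 2)^2)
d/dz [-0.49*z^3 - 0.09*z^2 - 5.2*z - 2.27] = -1.47*z^2 - 0.18*z - 5.2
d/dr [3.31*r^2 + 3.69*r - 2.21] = 6.62*r + 3.69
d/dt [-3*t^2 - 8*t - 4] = -6*t - 8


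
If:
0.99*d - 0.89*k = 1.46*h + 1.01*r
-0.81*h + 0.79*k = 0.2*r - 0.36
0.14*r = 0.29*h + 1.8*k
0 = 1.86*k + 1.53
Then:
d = -6.18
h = 1.49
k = -0.82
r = -7.49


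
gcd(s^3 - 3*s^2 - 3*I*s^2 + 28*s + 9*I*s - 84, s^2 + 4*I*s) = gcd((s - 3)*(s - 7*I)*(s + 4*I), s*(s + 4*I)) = s + 4*I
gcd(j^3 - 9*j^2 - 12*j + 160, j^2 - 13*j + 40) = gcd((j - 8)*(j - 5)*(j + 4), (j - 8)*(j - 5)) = j^2 - 13*j + 40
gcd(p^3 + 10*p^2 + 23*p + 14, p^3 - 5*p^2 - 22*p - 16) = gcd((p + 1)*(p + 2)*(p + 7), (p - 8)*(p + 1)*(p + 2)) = p^2 + 3*p + 2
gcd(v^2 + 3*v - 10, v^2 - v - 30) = v + 5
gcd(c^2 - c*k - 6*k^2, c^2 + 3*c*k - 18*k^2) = c - 3*k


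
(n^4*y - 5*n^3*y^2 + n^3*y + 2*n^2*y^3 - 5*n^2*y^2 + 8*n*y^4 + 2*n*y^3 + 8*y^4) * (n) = n^5*y - 5*n^4*y^2 + n^4*y + 2*n^3*y^3 - 5*n^3*y^2 + 8*n^2*y^4 + 2*n^2*y^3 + 8*n*y^4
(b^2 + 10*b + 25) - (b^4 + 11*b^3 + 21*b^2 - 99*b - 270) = -b^4 - 11*b^3 - 20*b^2 + 109*b + 295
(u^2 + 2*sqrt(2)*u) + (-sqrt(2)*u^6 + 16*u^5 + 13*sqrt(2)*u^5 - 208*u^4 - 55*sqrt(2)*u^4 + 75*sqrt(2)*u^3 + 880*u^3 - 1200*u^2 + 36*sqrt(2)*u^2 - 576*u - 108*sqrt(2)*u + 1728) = -sqrt(2)*u^6 + 16*u^5 + 13*sqrt(2)*u^5 - 208*u^4 - 55*sqrt(2)*u^4 + 75*sqrt(2)*u^3 + 880*u^3 - 1199*u^2 + 36*sqrt(2)*u^2 - 576*u - 106*sqrt(2)*u + 1728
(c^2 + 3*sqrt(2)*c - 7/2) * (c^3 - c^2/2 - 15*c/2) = c^5 - c^4/2 + 3*sqrt(2)*c^4 - 11*c^3 - 3*sqrt(2)*c^3/2 - 45*sqrt(2)*c^2/2 + 7*c^2/4 + 105*c/4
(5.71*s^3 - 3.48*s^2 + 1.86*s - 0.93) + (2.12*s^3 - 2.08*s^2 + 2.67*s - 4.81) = 7.83*s^3 - 5.56*s^2 + 4.53*s - 5.74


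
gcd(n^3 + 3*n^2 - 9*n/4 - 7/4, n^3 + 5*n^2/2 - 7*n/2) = n^2 + 5*n/2 - 7/2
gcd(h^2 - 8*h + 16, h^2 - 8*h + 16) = h^2 - 8*h + 16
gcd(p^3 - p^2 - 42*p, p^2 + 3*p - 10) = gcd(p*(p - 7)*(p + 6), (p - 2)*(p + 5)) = 1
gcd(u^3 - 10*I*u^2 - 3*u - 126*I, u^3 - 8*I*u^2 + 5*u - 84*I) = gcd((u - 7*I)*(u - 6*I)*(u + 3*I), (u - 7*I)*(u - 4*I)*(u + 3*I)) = u^2 - 4*I*u + 21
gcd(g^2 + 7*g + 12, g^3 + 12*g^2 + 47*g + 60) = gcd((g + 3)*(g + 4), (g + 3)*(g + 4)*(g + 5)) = g^2 + 7*g + 12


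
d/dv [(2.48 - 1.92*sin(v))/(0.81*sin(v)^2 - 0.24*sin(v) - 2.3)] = (1.5552*sin(v)^2 - 4.0176*sin(v) + 5.0112)*cos(v)/(0.6561*sin(v)^4 - 0.3888*sin(v)^3 - 3.6684*sin(v)^2 + 1.104*sin(v) + 5.29)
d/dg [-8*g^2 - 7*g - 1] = -16*g - 7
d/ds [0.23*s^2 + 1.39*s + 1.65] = 0.46*s + 1.39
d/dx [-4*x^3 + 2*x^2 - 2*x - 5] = -12*x^2 + 4*x - 2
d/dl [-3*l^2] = -6*l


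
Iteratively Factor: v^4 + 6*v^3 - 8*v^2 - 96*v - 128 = (v - 4)*(v^3 + 10*v^2 + 32*v + 32) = (v - 4)*(v + 2)*(v^2 + 8*v + 16) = (v - 4)*(v + 2)*(v + 4)*(v + 4)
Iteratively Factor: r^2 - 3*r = (r)*(r - 3)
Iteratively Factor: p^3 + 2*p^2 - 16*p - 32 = (p + 4)*(p^2 - 2*p - 8) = (p + 2)*(p + 4)*(p - 4)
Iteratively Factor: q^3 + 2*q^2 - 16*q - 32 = (q + 4)*(q^2 - 2*q - 8) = (q - 4)*(q + 4)*(q + 2)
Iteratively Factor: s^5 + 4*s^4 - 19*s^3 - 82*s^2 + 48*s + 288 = (s - 4)*(s^4 + 8*s^3 + 13*s^2 - 30*s - 72) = (s - 4)*(s - 2)*(s^3 + 10*s^2 + 33*s + 36) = (s - 4)*(s - 2)*(s + 3)*(s^2 + 7*s + 12) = (s - 4)*(s - 2)*(s + 3)^2*(s + 4)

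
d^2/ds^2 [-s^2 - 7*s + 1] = -2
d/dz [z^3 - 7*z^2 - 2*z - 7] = 3*z^2 - 14*z - 2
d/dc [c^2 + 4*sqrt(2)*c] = 2*c + 4*sqrt(2)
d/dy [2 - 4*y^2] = -8*y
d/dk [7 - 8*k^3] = -24*k^2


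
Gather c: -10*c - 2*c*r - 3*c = c*(-2*r - 13)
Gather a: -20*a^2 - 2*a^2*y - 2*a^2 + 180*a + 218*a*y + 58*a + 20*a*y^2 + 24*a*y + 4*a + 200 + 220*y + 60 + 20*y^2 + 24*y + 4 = a^2*(-2*y - 22) + a*(20*y^2 + 242*y + 242) + 20*y^2 + 244*y + 264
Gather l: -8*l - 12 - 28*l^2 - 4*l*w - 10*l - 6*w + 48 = -28*l^2 + l*(-4*w - 18) - 6*w + 36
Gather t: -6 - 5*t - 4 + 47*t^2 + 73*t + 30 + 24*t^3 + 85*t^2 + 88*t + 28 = 24*t^3 + 132*t^2 + 156*t + 48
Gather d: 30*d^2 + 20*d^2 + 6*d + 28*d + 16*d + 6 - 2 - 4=50*d^2 + 50*d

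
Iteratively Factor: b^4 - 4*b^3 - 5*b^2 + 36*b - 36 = (b - 3)*(b^3 - b^2 - 8*b + 12) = (b - 3)*(b - 2)*(b^2 + b - 6) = (b - 3)*(b - 2)^2*(b + 3)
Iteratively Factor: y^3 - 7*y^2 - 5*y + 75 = (y - 5)*(y^2 - 2*y - 15) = (y - 5)*(y + 3)*(y - 5)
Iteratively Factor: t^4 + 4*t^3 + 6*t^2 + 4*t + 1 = (t + 1)*(t^3 + 3*t^2 + 3*t + 1) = (t + 1)^2*(t^2 + 2*t + 1) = (t + 1)^3*(t + 1)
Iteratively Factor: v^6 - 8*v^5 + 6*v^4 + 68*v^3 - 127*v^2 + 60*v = (v - 5)*(v^5 - 3*v^4 - 9*v^3 + 23*v^2 - 12*v) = (v - 5)*(v - 1)*(v^4 - 2*v^3 - 11*v^2 + 12*v) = v*(v - 5)*(v - 1)*(v^3 - 2*v^2 - 11*v + 12) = v*(v - 5)*(v - 4)*(v - 1)*(v^2 + 2*v - 3) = v*(v - 5)*(v - 4)*(v - 1)*(v + 3)*(v - 1)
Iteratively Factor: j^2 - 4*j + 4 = (j - 2)*(j - 2)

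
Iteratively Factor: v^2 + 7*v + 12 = (v + 4)*(v + 3)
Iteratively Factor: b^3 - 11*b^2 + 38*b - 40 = (b - 5)*(b^2 - 6*b + 8) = (b - 5)*(b - 2)*(b - 4)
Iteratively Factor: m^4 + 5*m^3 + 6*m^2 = (m + 2)*(m^3 + 3*m^2) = m*(m + 2)*(m^2 + 3*m) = m^2*(m + 2)*(m + 3)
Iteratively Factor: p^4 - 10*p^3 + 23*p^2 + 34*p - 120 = (p - 3)*(p^3 - 7*p^2 + 2*p + 40) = (p - 3)*(p + 2)*(p^2 - 9*p + 20) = (p - 5)*(p - 3)*(p + 2)*(p - 4)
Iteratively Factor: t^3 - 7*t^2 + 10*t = (t)*(t^2 - 7*t + 10) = t*(t - 5)*(t - 2)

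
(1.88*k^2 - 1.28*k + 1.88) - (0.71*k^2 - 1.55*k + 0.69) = 1.17*k^2 + 0.27*k + 1.19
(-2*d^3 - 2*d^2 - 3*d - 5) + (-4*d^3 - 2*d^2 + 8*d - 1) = -6*d^3 - 4*d^2 + 5*d - 6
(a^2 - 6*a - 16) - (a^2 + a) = -7*a - 16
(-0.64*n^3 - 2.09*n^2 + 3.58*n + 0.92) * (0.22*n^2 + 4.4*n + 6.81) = -0.1408*n^5 - 3.2758*n^4 - 12.7668*n^3 + 1.7215*n^2 + 28.4278*n + 6.2652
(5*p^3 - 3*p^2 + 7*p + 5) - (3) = 5*p^3 - 3*p^2 + 7*p + 2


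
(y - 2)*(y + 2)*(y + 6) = y^3 + 6*y^2 - 4*y - 24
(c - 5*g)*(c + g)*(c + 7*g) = c^3 + 3*c^2*g - 33*c*g^2 - 35*g^3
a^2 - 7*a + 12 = (a - 4)*(a - 3)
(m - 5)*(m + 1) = m^2 - 4*m - 5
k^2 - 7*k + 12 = (k - 4)*(k - 3)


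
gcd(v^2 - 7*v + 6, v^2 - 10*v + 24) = v - 6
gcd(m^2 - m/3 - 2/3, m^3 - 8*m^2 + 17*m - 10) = m - 1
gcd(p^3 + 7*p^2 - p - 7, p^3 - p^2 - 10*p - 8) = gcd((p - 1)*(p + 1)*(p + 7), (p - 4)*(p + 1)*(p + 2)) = p + 1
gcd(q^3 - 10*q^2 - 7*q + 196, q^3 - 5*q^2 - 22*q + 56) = q^2 - 3*q - 28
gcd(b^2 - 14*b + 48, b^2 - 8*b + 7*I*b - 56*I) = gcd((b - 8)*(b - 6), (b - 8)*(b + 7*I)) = b - 8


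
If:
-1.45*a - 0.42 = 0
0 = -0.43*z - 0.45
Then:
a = -0.29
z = -1.05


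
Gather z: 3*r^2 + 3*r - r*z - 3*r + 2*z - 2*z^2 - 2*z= 3*r^2 - r*z - 2*z^2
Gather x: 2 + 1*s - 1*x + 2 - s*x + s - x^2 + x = -s*x + 2*s - x^2 + 4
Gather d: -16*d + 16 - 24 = -16*d - 8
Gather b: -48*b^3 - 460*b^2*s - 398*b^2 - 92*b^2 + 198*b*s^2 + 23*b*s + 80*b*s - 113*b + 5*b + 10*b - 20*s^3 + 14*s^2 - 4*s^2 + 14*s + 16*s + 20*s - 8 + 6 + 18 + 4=-48*b^3 + b^2*(-460*s - 490) + b*(198*s^2 + 103*s - 98) - 20*s^3 + 10*s^2 + 50*s + 20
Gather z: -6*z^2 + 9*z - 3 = -6*z^2 + 9*z - 3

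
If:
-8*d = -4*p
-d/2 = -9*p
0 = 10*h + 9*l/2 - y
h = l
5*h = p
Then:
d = 0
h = 0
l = 0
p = 0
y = 0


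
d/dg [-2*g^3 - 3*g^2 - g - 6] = -6*g^2 - 6*g - 1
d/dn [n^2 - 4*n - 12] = 2*n - 4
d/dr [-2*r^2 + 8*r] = 8 - 4*r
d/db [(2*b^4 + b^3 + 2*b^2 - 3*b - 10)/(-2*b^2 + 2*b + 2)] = (-2*b^5 + 5*b^4/2 + 5*b^3 + b^2 - 8*b + 7/2)/(b^4 - 2*b^3 - b^2 + 2*b + 1)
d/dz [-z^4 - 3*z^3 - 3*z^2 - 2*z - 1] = -4*z^3 - 9*z^2 - 6*z - 2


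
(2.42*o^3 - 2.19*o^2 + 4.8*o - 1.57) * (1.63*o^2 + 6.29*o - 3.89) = 3.9446*o^5 + 11.6521*o^4 - 15.3649*o^3 + 36.152*o^2 - 28.5473*o + 6.1073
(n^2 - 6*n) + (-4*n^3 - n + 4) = -4*n^3 + n^2 - 7*n + 4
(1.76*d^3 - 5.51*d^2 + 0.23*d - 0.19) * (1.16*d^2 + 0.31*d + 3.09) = 2.0416*d^5 - 5.846*d^4 + 3.9971*d^3 - 17.175*d^2 + 0.6518*d - 0.5871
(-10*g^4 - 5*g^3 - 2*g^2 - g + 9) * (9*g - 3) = -90*g^5 - 15*g^4 - 3*g^3 - 3*g^2 + 84*g - 27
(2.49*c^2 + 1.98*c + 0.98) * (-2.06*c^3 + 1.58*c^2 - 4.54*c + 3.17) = -5.1294*c^5 - 0.1446*c^4 - 10.195*c^3 + 0.452500000000001*c^2 + 1.8274*c + 3.1066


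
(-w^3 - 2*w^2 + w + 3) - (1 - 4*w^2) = -w^3 + 2*w^2 + w + 2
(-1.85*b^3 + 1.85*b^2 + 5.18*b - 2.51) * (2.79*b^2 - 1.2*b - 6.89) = -5.1615*b^5 + 7.3815*b^4 + 24.9787*b^3 - 25.9654*b^2 - 32.6782*b + 17.2939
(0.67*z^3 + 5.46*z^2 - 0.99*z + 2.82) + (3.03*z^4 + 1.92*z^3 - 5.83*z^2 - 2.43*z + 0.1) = 3.03*z^4 + 2.59*z^3 - 0.37*z^2 - 3.42*z + 2.92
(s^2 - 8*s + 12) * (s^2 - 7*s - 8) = s^4 - 15*s^3 + 60*s^2 - 20*s - 96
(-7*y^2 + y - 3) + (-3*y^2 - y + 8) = 5 - 10*y^2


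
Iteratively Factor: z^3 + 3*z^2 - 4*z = (z)*(z^2 + 3*z - 4) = z*(z + 4)*(z - 1)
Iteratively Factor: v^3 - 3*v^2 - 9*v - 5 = (v - 5)*(v^2 + 2*v + 1) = (v - 5)*(v + 1)*(v + 1)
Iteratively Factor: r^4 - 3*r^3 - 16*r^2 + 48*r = (r + 4)*(r^3 - 7*r^2 + 12*r) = (r - 4)*(r + 4)*(r^2 - 3*r) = (r - 4)*(r - 3)*(r + 4)*(r)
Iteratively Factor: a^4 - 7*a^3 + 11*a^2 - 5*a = (a - 5)*(a^3 - 2*a^2 + a) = (a - 5)*(a - 1)*(a^2 - a) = a*(a - 5)*(a - 1)*(a - 1)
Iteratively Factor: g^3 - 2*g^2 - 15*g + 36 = (g + 4)*(g^2 - 6*g + 9) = (g - 3)*(g + 4)*(g - 3)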